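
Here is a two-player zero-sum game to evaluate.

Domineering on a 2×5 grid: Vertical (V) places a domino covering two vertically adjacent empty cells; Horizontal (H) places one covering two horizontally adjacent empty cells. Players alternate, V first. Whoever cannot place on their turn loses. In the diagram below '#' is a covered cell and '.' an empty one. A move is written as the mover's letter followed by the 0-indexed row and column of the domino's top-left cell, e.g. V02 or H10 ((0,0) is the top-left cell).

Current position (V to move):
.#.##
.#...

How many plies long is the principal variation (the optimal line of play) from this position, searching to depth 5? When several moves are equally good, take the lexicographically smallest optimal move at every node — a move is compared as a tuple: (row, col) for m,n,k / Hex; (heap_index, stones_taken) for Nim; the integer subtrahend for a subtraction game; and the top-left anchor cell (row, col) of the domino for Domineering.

PV length from [.#.##/.#...]: 3 plies

ply 1, V at .#.##/.#... | V00=-1→##.##/##...; V02=+1→.####/.##..*
ply 2, H at .####/.##.. | H13=-1→.####/.####*
ply 3, V at .####/.#### | V00=+1→#####/#####*
ply 4: #####/##### is terminal -1 (H); from .#.##/.#... depth 5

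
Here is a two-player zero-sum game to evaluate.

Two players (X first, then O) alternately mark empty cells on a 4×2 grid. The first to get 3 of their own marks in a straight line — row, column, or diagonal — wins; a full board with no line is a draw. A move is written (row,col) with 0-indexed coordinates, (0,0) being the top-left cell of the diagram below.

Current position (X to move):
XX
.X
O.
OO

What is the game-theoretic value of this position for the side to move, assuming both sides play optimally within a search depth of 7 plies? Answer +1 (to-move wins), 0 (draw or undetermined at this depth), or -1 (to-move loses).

value(XX/.X/O./OO, X) = +1

ply 1, X at XX/.X/O./OO | (1,0)=+0→XX/XX/O./OO; (2,1)=+1→XX/.X/OX/OO*
ply 2: XX/.X/OX/OO is terminal -1 (O); from XX/.X/O./OO depth 7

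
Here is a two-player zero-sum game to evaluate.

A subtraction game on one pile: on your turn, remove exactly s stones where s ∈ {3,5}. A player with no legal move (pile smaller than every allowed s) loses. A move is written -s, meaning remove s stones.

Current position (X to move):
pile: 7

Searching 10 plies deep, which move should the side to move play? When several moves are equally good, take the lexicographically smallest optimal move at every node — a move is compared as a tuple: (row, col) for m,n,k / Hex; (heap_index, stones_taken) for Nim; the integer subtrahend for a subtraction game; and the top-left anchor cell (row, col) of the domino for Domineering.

ply 1, X at 7 | -3=-1→4; -5=+1→2*
ply 2: 2 is terminal -1 (O); from 7 depth 10

X's best at [7]: -5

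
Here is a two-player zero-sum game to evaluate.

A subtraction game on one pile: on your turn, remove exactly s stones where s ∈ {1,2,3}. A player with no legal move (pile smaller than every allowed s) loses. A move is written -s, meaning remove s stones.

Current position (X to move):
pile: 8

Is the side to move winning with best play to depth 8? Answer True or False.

X winning at [8]: False

ply 1, X at 8 | -1=-1→7*; -2=-1→6; -3=-1→5
ply 2, O at 7 | -1=-1→6; -2=-1→5; -3=+1→4*
ply 3, X at 4 | -1=-1→3*; -2=-1→2; -3=-1→1
ply 4, O at 3 | -1=-1→2; -2=-1→1; -3=+1→0*
ply 5: 0 is terminal -1 (X); from 8 depth 8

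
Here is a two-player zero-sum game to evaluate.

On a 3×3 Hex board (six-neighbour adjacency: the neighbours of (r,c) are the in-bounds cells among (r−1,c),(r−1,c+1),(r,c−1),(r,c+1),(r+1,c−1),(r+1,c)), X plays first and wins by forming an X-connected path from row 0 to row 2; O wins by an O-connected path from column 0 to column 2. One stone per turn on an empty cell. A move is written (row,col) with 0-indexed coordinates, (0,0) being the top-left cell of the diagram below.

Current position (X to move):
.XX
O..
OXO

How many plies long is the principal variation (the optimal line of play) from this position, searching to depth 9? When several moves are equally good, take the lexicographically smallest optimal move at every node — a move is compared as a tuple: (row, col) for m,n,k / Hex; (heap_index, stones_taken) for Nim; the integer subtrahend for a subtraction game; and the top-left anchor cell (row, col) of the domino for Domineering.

[.XX/O../OXO] X move#1: (0,0):+1/XXX/O../OXO*, (1,1):+1/.XX/OX./OXO, (1,2):+1/.XX/O.X/OXO
[XXX/O../OXO] O move#2: (1,1):-1/XXX/OO./OXO*, (1,2):-1/XXX/O.O/OXO
[XXX/OO./OXO] X move#3: (1,2):+1/XXX/OOX/OXO*
[XXX/OOX/OXO] end (terminal -1, O#4); searched .XX/O../OXO to 9

PV length from [.XX/O../OXO]: 3 plies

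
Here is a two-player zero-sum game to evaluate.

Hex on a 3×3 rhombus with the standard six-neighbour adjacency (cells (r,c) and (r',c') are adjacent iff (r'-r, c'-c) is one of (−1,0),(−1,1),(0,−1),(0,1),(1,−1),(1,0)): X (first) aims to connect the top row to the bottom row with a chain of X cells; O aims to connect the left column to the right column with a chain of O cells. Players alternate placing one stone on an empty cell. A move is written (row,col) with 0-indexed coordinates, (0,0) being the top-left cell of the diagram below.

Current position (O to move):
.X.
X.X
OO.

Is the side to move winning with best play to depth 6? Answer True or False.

ply 1, O at .X./X.X/OO. | (0,0)=-1→OX./X.X/OO.; (0,2)=+1→.XO/X.X/OO.*; (1,1)=+1→.X./XOX/OO.; (2,2)=+1→.X./X.X/OOO
ply 2, X at .XO/X.X/OO. | (0,0)=-1→XXO/X.X/OO.*; (1,1)=-1→.XO/XXX/OO.; (2,2)=-1→.XO/X.X/OOX
ply 3, O at XXO/X.X/OO. | (1,1)=+1→XXO/XOX/OO.*; (2,2)=+1→XXO/X.X/OOO
ply 4: XXO/XOX/OO. is terminal -1 (X); from .X./X.X/OO. depth 6

O winning at [.X./X.X/OO.]: True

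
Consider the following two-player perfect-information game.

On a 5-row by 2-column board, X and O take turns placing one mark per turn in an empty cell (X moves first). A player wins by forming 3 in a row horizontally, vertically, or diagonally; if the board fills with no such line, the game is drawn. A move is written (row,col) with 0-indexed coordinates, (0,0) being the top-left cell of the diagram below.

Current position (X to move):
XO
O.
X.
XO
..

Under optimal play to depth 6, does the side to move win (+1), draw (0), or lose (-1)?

ply 1, X at XO/O./X./XO/.. | (1,1)=+0→XO/OX/X./XO/..; (2,1)=+0→XO/O./XX/XO/..; (4,0)=+1→XO/O./X./XO/X.*; (4,1)=+0→XO/O./X./XO/.X
ply 2: XO/O./X./XO/X. is terminal -1 (O); from XO/O./X./XO/.. depth 6

value(XO/O./X./XO/.., X) = +1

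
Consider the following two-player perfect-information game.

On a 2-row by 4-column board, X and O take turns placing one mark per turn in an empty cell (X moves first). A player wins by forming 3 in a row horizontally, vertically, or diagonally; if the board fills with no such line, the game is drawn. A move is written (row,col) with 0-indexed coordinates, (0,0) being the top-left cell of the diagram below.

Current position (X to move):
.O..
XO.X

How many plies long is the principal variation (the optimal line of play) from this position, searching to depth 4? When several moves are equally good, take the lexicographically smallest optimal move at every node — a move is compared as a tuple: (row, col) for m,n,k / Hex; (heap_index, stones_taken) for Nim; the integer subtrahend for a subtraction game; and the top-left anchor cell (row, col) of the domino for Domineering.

[.O../XO.X] X move#1: (0,0):+0/XO../XO.X*, (0,2):+0/.OX./XO.X, (0,3):+0/.O.X/XO.X, (1,2):-1/.O../XOXX
[XO../XO.X] O move#2: (0,2):+0/XOO./XO.X*, (0,3):+0/XO.O/XO.X, (1,2):+0/XO../XOOX
[XOO./XO.X] X move#3: (0,3):+0/XOOX/XO.X*, (1,2):-1/XOO./XOXX
[XOOX/XO.X] O move#4: (1,2):+0/XOOX/XOOX*
[XOOX/XOOX] end (terminal +0, X#5); searched .O../XO.X to 4

PV length from [.O../XO.X]: 4 plies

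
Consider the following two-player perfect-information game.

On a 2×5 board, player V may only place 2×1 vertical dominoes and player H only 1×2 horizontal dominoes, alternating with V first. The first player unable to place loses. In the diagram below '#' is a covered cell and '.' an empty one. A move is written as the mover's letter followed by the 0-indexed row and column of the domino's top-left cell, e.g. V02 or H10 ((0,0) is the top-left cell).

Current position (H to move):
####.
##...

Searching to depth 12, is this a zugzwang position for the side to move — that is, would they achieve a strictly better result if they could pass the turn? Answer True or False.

zugzwang(####./##..., H) = False

p1 H@[####./##...]: H12[####./####.]-1 H13[####./##.##]+1*
p2 V@[####./##.##] terminal -1; root [####./##...] d12
pass branch (V moves first from the same position):
  | p1 V@[####./##...]: V04[#####/##..#]-1*
  | p2 H@[#####/##..#]: H12[#####/#####]+1*
  | p3 V@[#####/#####] terminal -1; root [####./##...] d12
H moving scores +1; H passing scores +1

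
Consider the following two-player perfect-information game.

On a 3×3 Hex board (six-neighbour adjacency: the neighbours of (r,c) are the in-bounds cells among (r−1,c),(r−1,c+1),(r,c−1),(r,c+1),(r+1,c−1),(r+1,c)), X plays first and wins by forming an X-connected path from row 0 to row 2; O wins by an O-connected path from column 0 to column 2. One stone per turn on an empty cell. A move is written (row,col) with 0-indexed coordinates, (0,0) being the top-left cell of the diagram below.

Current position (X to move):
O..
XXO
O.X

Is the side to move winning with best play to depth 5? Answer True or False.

X winning at [O../XXO/O.X]: True

[O../XXO/O.X] X move#1: (0,1):-1/OX./XXO/O.X, (0,2):-1/O.X/XXO/O.X, (2,1):+1/O../XXO/OXX*
[O../XXO/OXX] O move#2: (0,1):-1/OO./XXO/OXX*, (0,2):-1/O.O/XXO/OXX
[OO./XXO/OXX] X move#3: (0,2):+1/OOX/XXO/OXX*
[OOX/XXO/OXX] end (terminal -1, O#4); searched O../XXO/O.X to 5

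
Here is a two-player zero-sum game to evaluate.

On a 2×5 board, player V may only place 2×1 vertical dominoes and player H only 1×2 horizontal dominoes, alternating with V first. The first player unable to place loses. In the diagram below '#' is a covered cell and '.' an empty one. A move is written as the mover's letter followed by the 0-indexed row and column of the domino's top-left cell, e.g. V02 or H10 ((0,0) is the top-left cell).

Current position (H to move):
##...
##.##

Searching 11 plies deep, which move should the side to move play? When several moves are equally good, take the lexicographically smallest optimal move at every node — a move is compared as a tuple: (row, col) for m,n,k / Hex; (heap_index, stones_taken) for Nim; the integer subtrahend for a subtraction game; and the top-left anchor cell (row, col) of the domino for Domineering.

p1 H@[##.../##.##]: H02[####./##.##]+1* H03[##.##/##.##]-1
p2 V@[####./##.##] terminal -1; root [##.../##.##] d11

H's best at [##.../##.##]: H02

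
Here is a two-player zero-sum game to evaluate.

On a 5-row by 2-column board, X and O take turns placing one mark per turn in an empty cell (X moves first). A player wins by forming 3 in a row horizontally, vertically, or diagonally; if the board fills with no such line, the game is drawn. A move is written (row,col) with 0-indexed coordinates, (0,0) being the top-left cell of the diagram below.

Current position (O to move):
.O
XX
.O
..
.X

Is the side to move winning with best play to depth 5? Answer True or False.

O winning at [.O/XX/.O/../.X]: False

[.O/XX/.O/../.X] O move#1: (0,0):+0/OO/XX/.O/../.X*, (2,0):+0/.O/XX/OO/../.X, (3,0):+0/.O/XX/.O/O./.X, (3,1):-1/.O/XX/.O/.O/.X, (4,0):-1/.O/XX/.O/../OX
[OO/XX/.O/../.X] X move#2: (2,0):+0/OO/XX/XO/../.X*, (3,0):+0/OO/XX/.O/X./.X, (3,1):+0/OO/XX/.O/.X/.X, (4,0):+0/OO/XX/.O/../XX
[OO/XX/XO/../.X] O move#3: (3,0):+0/OO/XX/XO/O./.X*, (3,1):-1/OO/XX/XO/.O/.X, (4,0):-1/OO/XX/XO/../OX
[OO/XX/XO/O./.X] X move#4: (3,1):+0/OO/XX/XO/OX/.X*, (4,0):+0/OO/XX/XO/O./XX
[OO/XX/XO/OX/.X] O move#5: (4,0):+0/OO/XX/XO/OX/OX*
[OO/XX/XO/OX/OX] end (terminal +0, X#6); searched .O/XX/.O/../.X to 5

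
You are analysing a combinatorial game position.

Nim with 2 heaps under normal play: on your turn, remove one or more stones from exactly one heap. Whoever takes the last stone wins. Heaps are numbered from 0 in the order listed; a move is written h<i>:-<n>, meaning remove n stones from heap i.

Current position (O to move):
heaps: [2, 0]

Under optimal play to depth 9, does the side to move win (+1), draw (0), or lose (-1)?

value((2,0), O) = +1

ply 1, O at (2,0) | h0:-1=-1→(1,0); h0:-2=+1→(0,0)*
ply 2: (0,0) is terminal -1 (X); from (2,0) depth 9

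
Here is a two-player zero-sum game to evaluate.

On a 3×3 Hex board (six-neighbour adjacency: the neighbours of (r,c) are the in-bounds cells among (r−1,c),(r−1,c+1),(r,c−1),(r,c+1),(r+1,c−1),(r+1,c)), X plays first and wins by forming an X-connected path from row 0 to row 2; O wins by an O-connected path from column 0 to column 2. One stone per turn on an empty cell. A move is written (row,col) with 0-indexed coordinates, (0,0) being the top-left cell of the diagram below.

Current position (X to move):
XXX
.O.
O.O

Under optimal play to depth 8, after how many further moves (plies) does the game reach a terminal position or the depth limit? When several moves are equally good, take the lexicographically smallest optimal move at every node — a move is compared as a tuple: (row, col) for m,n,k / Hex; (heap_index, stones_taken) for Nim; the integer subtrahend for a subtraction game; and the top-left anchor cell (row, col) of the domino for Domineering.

ply 1, X at XXX/.O./O.O | (1,0)=-1→XXX/XO./O.O*; (1,2)=-1→XXX/.OX/O.O; (2,1)=-1→XXX/.O./OXO
ply 2, O at XXX/XO./O.O | (1,2)=+1→XXX/XOO/O.O*; (2,1)=+1→XXX/XO./OOO
ply 3: XXX/XOO/O.O is terminal -1 (X); from XXX/.O./O.O depth 8

PV length from [XXX/.O./O.O]: 2 plies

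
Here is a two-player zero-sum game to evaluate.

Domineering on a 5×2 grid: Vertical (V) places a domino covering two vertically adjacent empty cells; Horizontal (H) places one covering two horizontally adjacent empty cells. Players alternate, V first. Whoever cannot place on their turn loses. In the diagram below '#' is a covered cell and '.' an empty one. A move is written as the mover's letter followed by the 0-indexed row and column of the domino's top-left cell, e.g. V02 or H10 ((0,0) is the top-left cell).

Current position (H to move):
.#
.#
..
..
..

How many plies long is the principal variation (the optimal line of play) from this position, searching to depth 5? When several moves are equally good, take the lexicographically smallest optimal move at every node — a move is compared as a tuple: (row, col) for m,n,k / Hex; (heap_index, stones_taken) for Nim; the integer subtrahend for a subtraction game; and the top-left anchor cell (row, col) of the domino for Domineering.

PV length from [.#/.#/../../..]: 3 plies

ply 1, H at .#/.#/../../.. | H20=-1→.#/.#/##/../..; H30=+1→.#/.#/../##/..*; H40=-1→.#/.#/../../##
ply 2, V at .#/.#/../##/.. | V00=-1→##/##/../##/..*; V10=-1→.#/##/#./##/..
ply 3, H at ##/##/../##/.. | H20=+1→##/##/##/##/..*; H40=+1→##/##/../##/##
ply 4: ##/##/##/##/.. is terminal -1 (V); from .#/.#/../../.. depth 5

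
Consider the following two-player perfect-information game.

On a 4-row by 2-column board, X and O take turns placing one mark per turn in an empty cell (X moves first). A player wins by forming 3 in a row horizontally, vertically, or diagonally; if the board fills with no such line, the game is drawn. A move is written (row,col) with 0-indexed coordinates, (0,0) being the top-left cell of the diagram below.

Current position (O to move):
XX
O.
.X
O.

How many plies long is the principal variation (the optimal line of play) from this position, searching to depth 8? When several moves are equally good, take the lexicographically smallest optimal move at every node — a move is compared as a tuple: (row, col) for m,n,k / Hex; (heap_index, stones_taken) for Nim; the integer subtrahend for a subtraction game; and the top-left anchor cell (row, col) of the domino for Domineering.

p1 O@[XX/O./.X/O.]: (1,1)[XX/OO/.X/O.]+0 (2,0)[XX/O./OX/O.]+1* (3,1)[XX/O./.X/OO]-1
p2 X@[XX/O./OX/O.] terminal -1; root [XX/O./.X/O.] d8

PV length from [XX/O./.X/O.]: 1 ply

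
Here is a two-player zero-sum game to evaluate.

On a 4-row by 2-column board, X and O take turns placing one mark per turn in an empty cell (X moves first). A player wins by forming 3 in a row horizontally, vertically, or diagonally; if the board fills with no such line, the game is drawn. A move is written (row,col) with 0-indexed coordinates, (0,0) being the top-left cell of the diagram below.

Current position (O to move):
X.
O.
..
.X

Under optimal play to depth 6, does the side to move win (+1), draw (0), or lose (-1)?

value(X./O./../.X, O) = 0

ply 1, O at X./O./../.X | (0,1)=+0→XO/O./../.X*; (1,1)=+0→X./OO/../.X; (2,0)=+0→X./O./O./.X; (2,1)=+0→X./O./.O/.X; (3,0)=+0→X./O./../OX
ply 2, X at XO/O./../.X | (1,1)=+0→XO/OX/../.X*; (2,0)=+0→XO/O./X./.X; (2,1)=+0→XO/O./.X/.X; (3,0)=+0→XO/O./../XX
ply 3, O at XO/OX/../.X | (2,0)=-1→XO/OX/O./.X; (2,1)=+0→XO/OX/.O/.X*; (3,0)=-1→XO/OX/../OX
ply 4, X at XO/OX/.O/.X | (2,0)=+0→XO/OX/XO/.X*; (3,0)=+0→XO/OX/.O/XX
ply 5, O at XO/OX/XO/.X | (3,0)=+0→XO/OX/XO/OX*
ply 6: XO/OX/XO/OX is terminal +0 (X); from X./O./../.X depth 6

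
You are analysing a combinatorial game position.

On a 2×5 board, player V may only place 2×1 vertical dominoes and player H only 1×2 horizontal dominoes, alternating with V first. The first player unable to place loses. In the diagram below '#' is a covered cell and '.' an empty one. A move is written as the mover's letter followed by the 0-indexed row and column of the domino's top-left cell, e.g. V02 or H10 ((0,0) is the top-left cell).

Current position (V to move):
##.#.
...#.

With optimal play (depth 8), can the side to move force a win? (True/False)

p1 V@[##.#./...#.]: V02[####./..##.]+1* V04[##.##/...##]-1
p2 H@[####./..##.]: H10[####./####.]-1*
p3 V@[####./####.]: V04[#####/#####]+1*
p4 H@[#####/#####] terminal -1; root [##.#./...#.] d8

V winning at [##.#./...#.]: True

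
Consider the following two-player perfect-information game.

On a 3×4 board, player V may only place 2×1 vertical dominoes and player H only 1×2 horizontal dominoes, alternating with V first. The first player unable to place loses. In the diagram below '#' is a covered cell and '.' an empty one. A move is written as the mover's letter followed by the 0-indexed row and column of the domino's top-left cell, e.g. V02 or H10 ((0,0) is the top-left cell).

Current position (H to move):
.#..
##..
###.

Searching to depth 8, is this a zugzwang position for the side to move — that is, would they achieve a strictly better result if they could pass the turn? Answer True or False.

zugzwang(.#../##../###., H) = False

ply 1, H at .#../##../###. | H02=-1→.###/##../###.; H12=+1→.#../####/###.*
ply 2: .#../####/###. is terminal -1 (V); from .#../##../###. depth 8
if H skipped the turn, V would face:
~ ply 1, V at .#../##../###. | V02=+1→.##./###./###.*; V03=+1→.#.#/##.#/###.; V13=-1→.#../##.#/####
~ ply 2: .##./###./###. is terminal -1 (H); from .#../##../###. depth 8
compare (H): move=+1 vs pass=-1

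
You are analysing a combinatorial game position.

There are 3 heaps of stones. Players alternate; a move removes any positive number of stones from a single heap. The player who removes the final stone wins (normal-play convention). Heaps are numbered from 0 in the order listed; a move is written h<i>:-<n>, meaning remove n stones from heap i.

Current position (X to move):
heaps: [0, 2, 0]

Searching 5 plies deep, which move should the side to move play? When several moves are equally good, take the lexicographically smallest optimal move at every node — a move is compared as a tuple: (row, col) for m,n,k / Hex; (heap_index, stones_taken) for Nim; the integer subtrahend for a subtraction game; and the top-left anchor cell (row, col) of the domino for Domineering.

X's best at [(0,2,0)]: h1:-2

ply 1, X at (0,2,0) | h1:-1=-1→(0,1,0); h1:-2=+1→(0,0,0)*
ply 2: (0,0,0) is terminal -1 (O); from (0,2,0) depth 5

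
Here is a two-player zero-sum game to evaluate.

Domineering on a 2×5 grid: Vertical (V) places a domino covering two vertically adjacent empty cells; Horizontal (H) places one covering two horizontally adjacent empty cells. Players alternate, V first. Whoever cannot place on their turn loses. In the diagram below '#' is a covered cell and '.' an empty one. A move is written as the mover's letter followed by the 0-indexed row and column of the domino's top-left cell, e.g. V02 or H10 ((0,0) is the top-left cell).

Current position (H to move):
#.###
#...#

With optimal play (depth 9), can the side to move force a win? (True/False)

p1 H@[#.###/#...#]: H11[#.###/###.#]+1* H12[#.###/#.###]-1
p2 V@[#.###/###.#] terminal -1; root [#.###/#...#] d9

H winning at [#.###/#...#]: True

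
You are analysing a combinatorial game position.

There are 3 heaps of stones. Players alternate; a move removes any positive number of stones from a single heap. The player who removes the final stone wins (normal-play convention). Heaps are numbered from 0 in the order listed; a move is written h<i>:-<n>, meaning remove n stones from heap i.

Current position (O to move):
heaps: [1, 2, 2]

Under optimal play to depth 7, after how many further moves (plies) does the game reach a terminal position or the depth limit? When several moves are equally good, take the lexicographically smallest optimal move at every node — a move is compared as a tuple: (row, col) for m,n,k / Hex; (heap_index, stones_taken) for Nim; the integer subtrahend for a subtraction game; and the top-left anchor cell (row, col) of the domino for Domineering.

PV length from [(1,2,2)]: 5 plies

[(1,2,2)] O move#1: h0:-1:+1/(0,2,2)*, h1:-1:-1/(1,1,2), h1:-2:-1/(1,0,2), h2:-1:-1/(1,2,1), h2:-2:-1/(1,2,0)
[(0,2,2)] X move#2: h1:-1:-1/(0,1,2)*, h1:-2:-1/(0,0,2), h2:-1:-1/(0,2,1), h2:-2:-1/(0,2,0)
[(0,1,2)] O move#3: h1:-1:-1/(0,0,2), h2:-1:+1/(0,1,1)*, h2:-2:-1/(0,1,0)
[(0,1,1)] X move#4: h1:-1:-1/(0,0,1)*, h2:-1:-1/(0,1,0)
[(0,0,1)] O move#5: h2:-1:+1/(0,0,0)*
[(0,0,0)] end (terminal -1, X#6); searched (1,2,2) to 7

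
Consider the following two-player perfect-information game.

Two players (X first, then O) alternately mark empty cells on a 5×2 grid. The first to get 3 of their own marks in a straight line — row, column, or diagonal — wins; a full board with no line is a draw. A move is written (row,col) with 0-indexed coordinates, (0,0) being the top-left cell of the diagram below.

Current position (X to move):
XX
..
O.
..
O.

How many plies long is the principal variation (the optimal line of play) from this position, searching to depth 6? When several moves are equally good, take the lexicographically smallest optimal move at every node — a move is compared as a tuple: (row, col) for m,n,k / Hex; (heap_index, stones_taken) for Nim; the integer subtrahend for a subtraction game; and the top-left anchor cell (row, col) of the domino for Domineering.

PV length from [XX/../O./../O.]: 6 plies

p1 X@[XX/../O./../O.]: (1,0)[XX/X./O./../O.]-1 (1,1)[XX/.X/O./../O.]-1 (2,1)[XX/../OX/../O.]-1 (3,0)[XX/../O./X./O.]+0* (3,1)[XX/../O./.X/O.]-1 (4,1)[XX/../O./../OX]-1
p2 O@[XX/../O./X./O.]: (1,0)[XX/O./O./X./O.]+0* (1,1)[XX/.O/O./X./O.]+0 (2,1)[XX/../OO/X./O.]+0 (3,1)[XX/../O./XO/O.]+0 (4,1)[XX/../O./X./OO]+0
p3 X@[XX/O./O./X./O.]: (1,1)[XX/OX/O./X./O.]+0* (2,1)[XX/O./OX/X./O.]+0 (3,1)[XX/O./O./XX/O.]+0 (4,1)[XX/O./O./X./OX]+0
p4 O@[XX/OX/O./X./O.]: (2,1)[XX/OX/OO/X./O.]+0* (3,1)[XX/OX/O./XO/O.]-1 (4,1)[XX/OX/O./X./OO]-1
p5 X@[XX/OX/OO/X./O.]: (3,1)[XX/OX/OO/XX/O.]+0* (4,1)[XX/OX/OO/X./OX]+0
p6 O@[XX/OX/OO/XX/O.]: (4,1)[XX/OX/OO/XX/OO]+0*
p7 X@[XX/OX/OO/XX/OO] terminal +0; root [XX/../O./../O.] d6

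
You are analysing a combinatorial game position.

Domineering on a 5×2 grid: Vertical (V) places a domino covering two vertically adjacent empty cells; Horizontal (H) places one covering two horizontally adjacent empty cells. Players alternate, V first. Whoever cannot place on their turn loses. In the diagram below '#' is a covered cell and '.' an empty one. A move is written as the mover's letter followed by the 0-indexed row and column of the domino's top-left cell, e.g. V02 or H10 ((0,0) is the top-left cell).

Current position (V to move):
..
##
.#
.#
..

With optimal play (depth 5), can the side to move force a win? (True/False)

p1 V@[../##/.#/.#/..]: V20[../##/##/##/..]-1* V30[../##/.#/##/#.]-1
p2 H@[../##/##/##/..]: H00[##/##/##/##/..]+1* H40[../##/##/##/##]+1
p3 V@[##/##/##/##/..] terminal -1; root [../##/.#/.#/..] d5

V winning at [../##/.#/.#/..]: False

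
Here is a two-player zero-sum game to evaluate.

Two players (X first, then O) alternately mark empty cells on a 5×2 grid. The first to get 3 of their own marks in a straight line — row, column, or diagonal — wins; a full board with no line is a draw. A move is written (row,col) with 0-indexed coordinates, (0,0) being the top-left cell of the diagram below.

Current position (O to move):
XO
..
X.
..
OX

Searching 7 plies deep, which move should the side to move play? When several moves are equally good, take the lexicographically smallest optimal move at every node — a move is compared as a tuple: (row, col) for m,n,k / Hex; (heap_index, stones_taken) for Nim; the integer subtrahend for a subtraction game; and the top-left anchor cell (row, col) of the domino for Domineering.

O's best at [XO/../X./../OX]: (1,0)

p1 O@[XO/../X./../OX]: (1,0)[XO/O./X./../OX]+0* (1,1)[XO/.O/X./../OX]-1 (2,1)[XO/../XO/../OX]-1 (3,0)[XO/../X./O./OX]-1 (3,1)[XO/../X./.O/OX]-1
p2 X@[XO/O./X./../OX]: (1,1)[XO/OX/X./../OX]+0* (2,1)[XO/O./XX/../OX]+0 (3,0)[XO/O./X./X./OX]+0 (3,1)[XO/O./X./.X/OX]+0
p3 O@[XO/OX/X./../OX]: (2,1)[XO/OX/XO/../OX]+0* (3,0)[XO/OX/X./O./OX]+0 (3,1)[XO/OX/X./.O/OX]+0
p4 X@[XO/OX/XO/../OX]: (3,0)[XO/OX/XO/X./OX]+0* (3,1)[XO/OX/XO/.X/OX]+0
p5 O@[XO/OX/XO/X./OX]: (3,1)[XO/OX/XO/XO/OX]+0*
p6 X@[XO/OX/XO/XO/OX] terminal +0; root [XO/../X./../OX] d7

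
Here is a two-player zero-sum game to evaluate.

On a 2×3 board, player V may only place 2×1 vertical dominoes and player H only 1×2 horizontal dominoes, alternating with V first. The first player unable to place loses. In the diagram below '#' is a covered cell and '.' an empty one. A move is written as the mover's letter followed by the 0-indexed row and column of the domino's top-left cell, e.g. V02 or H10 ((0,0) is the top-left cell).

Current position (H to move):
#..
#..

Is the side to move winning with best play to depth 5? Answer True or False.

[#../#..] H move#1: H01:+1/###/#..*, H11:+1/#../###
[###/#..] end (terminal -1, V#2); searched #../#.. to 5

H winning at [#../#..]: True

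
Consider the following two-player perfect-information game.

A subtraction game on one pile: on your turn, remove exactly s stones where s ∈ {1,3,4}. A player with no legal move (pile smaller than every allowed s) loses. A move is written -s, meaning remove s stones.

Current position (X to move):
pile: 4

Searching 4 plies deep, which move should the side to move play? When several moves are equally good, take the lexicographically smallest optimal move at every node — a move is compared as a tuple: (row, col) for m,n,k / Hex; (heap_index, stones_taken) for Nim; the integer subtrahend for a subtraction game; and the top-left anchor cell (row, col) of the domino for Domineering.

ply 1, X at 4 | -1=-1→3; -3=-1→1; -4=+1→0*
ply 2: 0 is terminal -1 (O); from 4 depth 4

X's best at [4]: -4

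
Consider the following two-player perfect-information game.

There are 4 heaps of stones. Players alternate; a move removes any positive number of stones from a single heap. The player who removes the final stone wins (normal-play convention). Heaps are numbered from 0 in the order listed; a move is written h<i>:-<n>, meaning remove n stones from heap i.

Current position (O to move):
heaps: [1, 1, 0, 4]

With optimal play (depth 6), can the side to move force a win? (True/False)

ply 1, O at (1,1,0,4) | h0:-1=-1→(0,1,0,4); h1:-1=-1→(1,0,0,4); h3:-1=-1→(1,1,0,3); h3:-2=-1→(1,1,0,2); h3:-3=-1→(1,1,0,1); h3:-4=+1→(1,1,0,0)*
ply 2, X at (1,1,0,0) | h0:-1=-1→(0,1,0,0)*; h1:-1=-1→(1,0,0,0)
ply 3, O at (0,1,0,0) | h1:-1=+1→(0,0,0,0)*
ply 4: (0,0,0,0) is terminal -1 (X); from (1,1,0,4) depth 6

O winning at [(1,1,0,4)]: True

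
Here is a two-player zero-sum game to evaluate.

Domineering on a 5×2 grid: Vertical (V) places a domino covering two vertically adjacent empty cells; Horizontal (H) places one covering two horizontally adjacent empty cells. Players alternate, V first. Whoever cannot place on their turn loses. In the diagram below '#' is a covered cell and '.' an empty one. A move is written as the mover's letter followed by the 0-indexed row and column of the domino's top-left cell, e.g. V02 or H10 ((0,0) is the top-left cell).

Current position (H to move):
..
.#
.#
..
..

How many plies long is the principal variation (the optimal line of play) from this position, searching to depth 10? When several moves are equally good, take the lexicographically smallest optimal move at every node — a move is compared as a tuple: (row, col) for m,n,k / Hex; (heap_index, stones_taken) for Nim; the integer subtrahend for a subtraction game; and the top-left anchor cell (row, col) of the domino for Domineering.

[../.#/.#/../..] H move#1: H00:-1/##/.#/.#/../.., H30:+1/../.#/.#/##/..*, H40:+1/../.#/.#/../##
[../.#/.#/##/..] V move#2: V00:-1/#./##/.#/##/..*, V10:-1/../##/##/##/..
[#./##/.#/##/..] H move#3: H40:+1/#./##/.#/##/##*
[#./##/.#/##/##] end (terminal -1, V#4); searched ../.#/.#/../.. to 10

PV length from [../.#/.#/../..]: 3 plies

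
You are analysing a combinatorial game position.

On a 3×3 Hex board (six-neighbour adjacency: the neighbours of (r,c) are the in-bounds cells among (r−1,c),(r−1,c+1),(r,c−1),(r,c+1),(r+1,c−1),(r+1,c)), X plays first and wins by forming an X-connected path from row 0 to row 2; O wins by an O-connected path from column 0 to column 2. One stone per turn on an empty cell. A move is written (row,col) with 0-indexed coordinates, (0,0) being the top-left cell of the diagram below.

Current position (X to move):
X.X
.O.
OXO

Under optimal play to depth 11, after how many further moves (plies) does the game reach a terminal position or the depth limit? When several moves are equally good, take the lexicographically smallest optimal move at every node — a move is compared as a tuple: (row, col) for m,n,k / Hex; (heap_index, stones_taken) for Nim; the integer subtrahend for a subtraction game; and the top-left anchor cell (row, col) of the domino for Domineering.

p1 X@[X.X/.O./OXO]: (0,1)[XXX/.O./OXO]-1 (1,0)[X.X/XO./OXO]-1 (1,2)[X.X/.OX/OXO]+1*
p2 O@[X.X/.OX/OXO] terminal -1; root [X.X/.O./OXO] d11

PV length from [X.X/.O./OXO]: 1 ply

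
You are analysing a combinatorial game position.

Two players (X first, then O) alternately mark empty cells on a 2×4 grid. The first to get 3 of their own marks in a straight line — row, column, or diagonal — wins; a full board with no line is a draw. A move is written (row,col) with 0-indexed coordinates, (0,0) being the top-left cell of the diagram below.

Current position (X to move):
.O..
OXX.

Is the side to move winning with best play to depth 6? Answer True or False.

X winning at [.O../OXX.]: True

ply 1, X at .O../OXX. | (0,0)=+0→XO../OXX.; (0,2)=+0→.OX./OXX.; (0,3)=+0→.O.X/OXX.; (1,3)=+1→.O../OXXX*
ply 2: .O../OXXX is terminal -1 (O); from .O../OXX. depth 6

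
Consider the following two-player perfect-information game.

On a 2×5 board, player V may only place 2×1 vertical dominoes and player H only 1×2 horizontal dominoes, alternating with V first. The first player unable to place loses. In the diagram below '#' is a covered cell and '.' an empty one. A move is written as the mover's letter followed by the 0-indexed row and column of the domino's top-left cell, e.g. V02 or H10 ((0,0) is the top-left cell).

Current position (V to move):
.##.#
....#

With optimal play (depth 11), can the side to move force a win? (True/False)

V winning at [.##.#/....#]: False

p1 V@[.##.#/....#]: V00[###.#/#...#]-1* V03[.####/...##]-1
p2 H@[###.#/#...#]: H11[###.#/###.#]-1 H12[###.#/#.###]+1*
p3 V@[###.#/#.###] terminal -1; root [.##.#/....#] d11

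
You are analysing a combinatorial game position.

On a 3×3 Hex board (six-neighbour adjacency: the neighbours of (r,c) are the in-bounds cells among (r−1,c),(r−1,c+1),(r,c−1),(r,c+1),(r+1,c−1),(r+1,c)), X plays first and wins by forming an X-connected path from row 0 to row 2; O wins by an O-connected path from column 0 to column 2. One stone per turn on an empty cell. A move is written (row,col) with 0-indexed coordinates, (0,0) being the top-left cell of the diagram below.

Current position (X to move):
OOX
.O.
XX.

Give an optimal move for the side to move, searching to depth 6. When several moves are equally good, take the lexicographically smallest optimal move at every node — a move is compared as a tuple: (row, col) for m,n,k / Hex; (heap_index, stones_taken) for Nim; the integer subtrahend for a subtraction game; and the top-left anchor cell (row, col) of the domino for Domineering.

ply 1, X at OOX/.O./XX. | (1,0)=-1→OOX/XO./XX.; (1,2)=+1→OOX/.OX/XX.*; (2,2)=-1→OOX/.O./XXX
ply 2: OOX/.OX/XX. is terminal -1 (O); from OOX/.O./XX. depth 6

X's best at [OOX/.O./XX.]: (1,2)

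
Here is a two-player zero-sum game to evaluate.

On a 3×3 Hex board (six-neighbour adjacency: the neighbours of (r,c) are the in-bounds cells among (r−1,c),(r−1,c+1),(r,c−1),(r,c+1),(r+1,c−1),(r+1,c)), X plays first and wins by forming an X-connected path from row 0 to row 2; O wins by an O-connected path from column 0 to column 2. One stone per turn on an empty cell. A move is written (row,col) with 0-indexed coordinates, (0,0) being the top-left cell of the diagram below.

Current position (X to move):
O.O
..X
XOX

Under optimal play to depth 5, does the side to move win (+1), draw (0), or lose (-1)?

p1 X@[O.O/..X/XOX]: (0,1)[OXO/..X/XOX]+1* (1,0)[O.O/X.X/XOX]-1 (1,1)[O.O/.XX/XOX]-1
p2 O@[OXO/..X/XOX]: (1,0)[OXO/O.X/XOX]-1* (1,1)[OXO/.OX/XOX]-1
p3 X@[OXO/O.X/XOX]: (1,1)[OXO/OXX/XOX]+1*
p4 O@[OXO/OXX/XOX] terminal -1; root [O.O/..X/XOX] d5

value(O.O/..X/XOX, X) = +1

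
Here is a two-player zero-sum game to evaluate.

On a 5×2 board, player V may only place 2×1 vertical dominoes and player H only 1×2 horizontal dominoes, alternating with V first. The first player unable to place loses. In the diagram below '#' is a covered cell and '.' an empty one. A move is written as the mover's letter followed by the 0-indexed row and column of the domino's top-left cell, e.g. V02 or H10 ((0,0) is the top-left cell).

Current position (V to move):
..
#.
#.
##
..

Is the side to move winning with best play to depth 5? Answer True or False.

V winning at [../#./#./##/..]: False

p1 V@[../#./#./##/..]: V01[.#/##/#./##/..]-1* V11[../##/##/##/..]-1
p2 H@[.#/##/#./##/..]: H40[.#/##/#./##/##]+1*
p3 V@[.#/##/#./##/##] terminal -1; root [../#./#./##/..] d5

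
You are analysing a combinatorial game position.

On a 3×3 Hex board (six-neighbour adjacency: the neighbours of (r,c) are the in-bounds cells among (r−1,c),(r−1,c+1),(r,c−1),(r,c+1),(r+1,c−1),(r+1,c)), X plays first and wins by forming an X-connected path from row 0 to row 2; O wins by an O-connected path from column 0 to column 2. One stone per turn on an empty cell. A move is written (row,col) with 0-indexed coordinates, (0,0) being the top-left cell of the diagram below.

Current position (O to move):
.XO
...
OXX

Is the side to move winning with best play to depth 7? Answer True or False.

[.XO/.../OXX] O move#1: (0,0):-1/OXO/.../OXX, (1,0):-1/.XO/O../OXX, (1,1):+1/.XO/.O./OXX*, (1,2):-1/.XO/..O/OXX
[.XO/.O./OXX] end (terminal -1, X#2); searched .XO/.../OXX to 7

O winning at [.XO/.../OXX]: True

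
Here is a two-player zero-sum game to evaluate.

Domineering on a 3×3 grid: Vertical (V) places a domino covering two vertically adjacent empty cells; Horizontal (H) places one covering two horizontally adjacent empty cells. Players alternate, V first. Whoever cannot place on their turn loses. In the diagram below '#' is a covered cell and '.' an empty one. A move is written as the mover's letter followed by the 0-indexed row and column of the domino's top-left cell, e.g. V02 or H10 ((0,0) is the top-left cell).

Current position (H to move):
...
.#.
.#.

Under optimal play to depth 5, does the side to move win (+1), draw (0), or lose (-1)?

p1 H@[.../.#./.#.]: H00[##./.#./.#.]-1* H01[.##/.#./.#.]-1
p2 V@[##./.#./.#.]: V02[###/.##/.#.]+1* V10[##./##./##.]+1 V12[##./.##/.##]+1
p3 H@[###/.##/.#.] terminal -1; root [.../.#./.#.] d5

value(.../.#./.#., H) = -1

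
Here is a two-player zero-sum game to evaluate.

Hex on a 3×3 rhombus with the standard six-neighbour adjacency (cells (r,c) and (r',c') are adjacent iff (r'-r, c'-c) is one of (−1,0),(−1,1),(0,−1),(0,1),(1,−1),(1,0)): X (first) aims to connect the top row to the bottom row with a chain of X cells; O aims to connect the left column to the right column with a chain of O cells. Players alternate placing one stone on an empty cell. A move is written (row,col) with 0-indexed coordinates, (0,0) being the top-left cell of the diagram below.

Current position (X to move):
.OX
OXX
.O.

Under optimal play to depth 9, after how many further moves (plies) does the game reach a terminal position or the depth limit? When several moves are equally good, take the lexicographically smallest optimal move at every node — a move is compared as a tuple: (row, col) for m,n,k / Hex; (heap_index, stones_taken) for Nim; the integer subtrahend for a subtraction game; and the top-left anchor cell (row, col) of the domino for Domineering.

PV length from [.OX/OXX/.O.]: 3 plies

p1 X@[.OX/OXX/.O.]: (0,0)[XOX/OXX/.O.]+1* (2,0)[.OX/OXX/XO.]+1 (2,2)[.OX/OXX/.OX]+1
p2 O@[XOX/OXX/.O.]: (2,0)[XOX/OXX/OO.]-1* (2,2)[XOX/OXX/.OO]-1
p3 X@[XOX/OXX/OO.]: (2,2)[XOX/OXX/OOX]+1*
p4 O@[XOX/OXX/OOX] terminal -1; root [.OX/OXX/.O.] d9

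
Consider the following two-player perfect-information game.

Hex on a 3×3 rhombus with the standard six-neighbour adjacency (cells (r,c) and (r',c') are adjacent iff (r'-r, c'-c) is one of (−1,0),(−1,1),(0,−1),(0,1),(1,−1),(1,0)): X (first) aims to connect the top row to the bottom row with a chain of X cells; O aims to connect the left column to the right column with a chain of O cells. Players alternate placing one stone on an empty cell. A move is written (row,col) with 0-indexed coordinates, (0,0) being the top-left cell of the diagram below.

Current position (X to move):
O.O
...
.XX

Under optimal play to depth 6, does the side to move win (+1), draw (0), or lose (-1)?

value(O.O/.../.XX, X) = -1

ply 1, X at O.O/.../.XX | (0,1)=-1→OXO/.../.XX*; (1,0)=-1→O.O/X../.XX; (1,1)=-1→O.O/.X./.XX; (1,2)=-1→O.O/..X/.XX; (2,0)=-1→O.O/.../XXX
ply 2, O at OXO/.../.XX | (1,0)=-1→OXO/O../.XX; (1,1)=+1→OXO/.O./.XX*; (1,2)=-1→OXO/..O/.XX; (2,0)=-1→OXO/.../OXX
ply 3, X at OXO/.O./.XX | (1,0)=-1→OXO/XO./.XX*; (1,2)=-1→OXO/.OX/.XX; (2,0)=-1→OXO/.O./XXX
ply 4, O at OXO/XO./.XX | (1,2)=-1→OXO/XOO/.XX; (2,0)=+1→OXO/XO./OXX*
ply 5: OXO/XO./OXX is terminal -1 (X); from O.O/.../.XX depth 6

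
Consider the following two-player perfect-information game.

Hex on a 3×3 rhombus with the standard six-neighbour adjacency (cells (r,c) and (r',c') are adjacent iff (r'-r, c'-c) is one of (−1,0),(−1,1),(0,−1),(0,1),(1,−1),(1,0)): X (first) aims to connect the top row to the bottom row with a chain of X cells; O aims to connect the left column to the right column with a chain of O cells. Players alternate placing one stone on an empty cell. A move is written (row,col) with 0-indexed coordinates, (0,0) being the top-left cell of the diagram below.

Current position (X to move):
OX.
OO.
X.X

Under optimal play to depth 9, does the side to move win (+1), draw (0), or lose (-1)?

value(OX./OO./X.X, X) = -1

[OX./OO./X.X] X move#1: (0,2):-1/OXX/OO./X.X*, (1,2):-1/OX./OOX/X.X, (2,1):-1/OX./OO./XXX
[OXX/OO./X.X] O move#2: (1,2):+1/OXX/OOO/X.X*, (2,1):-1/OXX/OO./XOX
[OXX/OOO/X.X] end (terminal -1, X#3); searched OX./OO./X.X to 9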